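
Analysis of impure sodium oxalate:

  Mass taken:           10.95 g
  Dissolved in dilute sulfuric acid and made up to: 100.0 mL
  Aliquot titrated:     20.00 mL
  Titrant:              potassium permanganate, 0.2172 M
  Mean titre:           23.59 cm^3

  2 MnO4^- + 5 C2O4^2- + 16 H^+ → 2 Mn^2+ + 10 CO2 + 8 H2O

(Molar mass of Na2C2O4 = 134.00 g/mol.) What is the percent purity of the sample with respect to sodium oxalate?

78.38 %

n(KMnO4) per titration = 0.02359 × 0.2172 = 5.124 × 10^-3 mol
From the 5:2 ratio, n(Na2C2O4) in each aliquot = 5/2 × 5.124 × 10^-3 = 0.01281 mol
n(Na2C2O4) in the whole flask = 0.01281 × 100.0/20.00 = 0.06405 mol
mass of Na2C2O4 = 0.06405 × 134.00 = 8.582 g
% Na2C2O4 = 8.582 / 10.95 × 100 = 78.38 %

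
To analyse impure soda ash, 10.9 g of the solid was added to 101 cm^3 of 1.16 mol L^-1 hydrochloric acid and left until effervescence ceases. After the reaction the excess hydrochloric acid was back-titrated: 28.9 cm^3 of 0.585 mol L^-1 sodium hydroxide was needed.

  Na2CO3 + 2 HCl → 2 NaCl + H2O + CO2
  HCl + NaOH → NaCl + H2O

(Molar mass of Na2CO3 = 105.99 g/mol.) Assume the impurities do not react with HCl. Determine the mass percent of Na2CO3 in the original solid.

48.7 %

n(HCl) added = 0.101 × 1.16 = 0.117 mol
n(NaOH) used in back-titration = 0.0289 × 0.585 = 0.0169 mol
n(HCl) left over = 0.0169 mol (1:1 ratio)
n(HCl) consumed by analyte = 0.117 − 0.0169 = 0.100 mol
From the 1:2 ratio, n(Na2CO3) = 1/2 × 0.100 = 0.0501 mol
mass of Na2CO3 = 0.0501 × 105.99 = 5.31 g
% Na2CO3 = 5.31 / 10.9 × 100 = 48.7 %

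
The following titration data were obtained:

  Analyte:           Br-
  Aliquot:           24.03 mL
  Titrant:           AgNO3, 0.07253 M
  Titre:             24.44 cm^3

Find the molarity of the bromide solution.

0.07377 M

Ag^+ + Br^- → AgBr(s)
n(AgNO3) = 0.02444 L × 0.07253 mol/L = 1.773 × 10^-3 mol
n(Br-) = 1.773 × 10^-3 mol (1:1 mole ratio)
[Br-] = 1.773 × 10^-3 mol / 0.02403 L = 0.07377 mol/L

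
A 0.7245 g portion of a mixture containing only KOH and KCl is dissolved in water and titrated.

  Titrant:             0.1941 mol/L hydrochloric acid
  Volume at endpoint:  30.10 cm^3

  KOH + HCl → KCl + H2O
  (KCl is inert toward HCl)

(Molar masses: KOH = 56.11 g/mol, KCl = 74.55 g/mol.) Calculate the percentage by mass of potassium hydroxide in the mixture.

n(HCl) = 0.03010 × 0.1941 = 5.842 × 10^-3 mol
Let x = n(KOH), y = n(KCl).
Titrant: 1x = 5.842 × 10^-3;  mass: 56.11x + 74.55y = 0.7245
Solving, x = 5.842 × 10^-3 mol, y = 5.321 × 10^-3 mol
mass of KOH = 5.842 × 10^-3 × 56.11 = 0.3278 g
% KOH = 0.3278 / 0.7245 × 100 = 45.25 %

45.25 %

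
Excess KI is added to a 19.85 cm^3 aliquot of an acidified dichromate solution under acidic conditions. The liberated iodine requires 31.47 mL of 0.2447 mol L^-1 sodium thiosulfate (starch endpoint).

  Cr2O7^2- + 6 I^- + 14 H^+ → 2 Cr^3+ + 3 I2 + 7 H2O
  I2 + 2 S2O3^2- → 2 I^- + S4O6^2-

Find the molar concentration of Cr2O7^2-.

n(S2O3^2-) = 0.03147 × 0.2447 = 7.701 × 10^-3 mol
n(I2) = n(S2O3^2-)/2 = 3.850 × 10^-3 mol
From the 1:3 ratio, n(Cr2O7^2-) in the aliquot = 1/3 × 3.850 × 10^-3 = 1.283 × 10^-3 mol
[Cr2O7^2-] = 1.283 × 10^-3 / 0.01985 = 0.06466 mol/L

0.06466 mol/L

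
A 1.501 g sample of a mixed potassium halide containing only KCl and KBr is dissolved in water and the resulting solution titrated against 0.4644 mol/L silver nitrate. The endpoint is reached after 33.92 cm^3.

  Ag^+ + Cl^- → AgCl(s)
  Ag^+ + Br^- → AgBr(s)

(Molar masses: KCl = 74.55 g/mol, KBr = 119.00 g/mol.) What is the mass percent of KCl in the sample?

n(AgNO3) = 0.03392 × 0.4644 = 0.01575 mol
Let x = n(KCl), y = n(KBr).
Titrant: 1x + 1y = 0.01575;  mass: 74.55x + 119.00y = 1.501
Solving, x = 8.404 × 10^-3 mol, y = 7.349 × 10^-3 mol
mass of KCl = 8.404 × 10^-3 × 74.55 = 0.6265 g
% KCl = 0.6265 / 1.501 × 100 = 41.74 %

41.74 %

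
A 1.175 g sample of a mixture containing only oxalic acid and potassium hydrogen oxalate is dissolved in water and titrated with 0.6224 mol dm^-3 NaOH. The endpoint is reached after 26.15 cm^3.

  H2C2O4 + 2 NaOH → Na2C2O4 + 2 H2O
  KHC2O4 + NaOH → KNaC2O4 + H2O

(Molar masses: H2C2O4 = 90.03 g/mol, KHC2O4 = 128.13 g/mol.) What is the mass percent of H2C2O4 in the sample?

n(NaOH) = 0.02615 × 0.6224 = 0.01628 mol
Let x = n(H2C2O4), y = n(KHC2O4).
Titrant: 2x + 1y = 0.01628;  mass: 90.03x + 128.13y = 1.175
Solving, x = 5.477 × 10^-3 mol, y = 5.322 × 10^-3 mol
mass of H2C2O4 = 5.477 × 10^-3 × 90.03 = 0.4931 g
% H2C2O4 = 0.4931 / 1.175 × 100 = 41.96 %

41.96 %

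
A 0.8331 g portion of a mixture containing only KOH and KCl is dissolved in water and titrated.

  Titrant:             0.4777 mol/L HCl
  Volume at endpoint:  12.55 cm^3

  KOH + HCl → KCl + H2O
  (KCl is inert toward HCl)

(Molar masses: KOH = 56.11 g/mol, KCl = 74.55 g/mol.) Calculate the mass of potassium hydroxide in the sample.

0.3364 g

n(HCl) = 0.01255 × 0.4777 = 5.995 × 10^-3 mol
Let x = n(KOH), y = n(KCl).
Titrant: 1x = 5.995 × 10^-3;  mass: 56.11x + 74.55y = 0.8331
Solving, x = 5.995 × 10^-3 mol, y = 6.663 × 10^-3 mol
mass of KOH = 5.995 × 10^-3 × 56.11 = 0.3364 g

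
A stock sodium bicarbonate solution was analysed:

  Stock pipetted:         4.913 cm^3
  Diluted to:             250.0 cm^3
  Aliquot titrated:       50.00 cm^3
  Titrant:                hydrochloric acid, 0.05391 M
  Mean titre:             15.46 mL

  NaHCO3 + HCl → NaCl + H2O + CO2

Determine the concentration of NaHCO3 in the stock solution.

0.8482 M

n(HCl) = 0.01546 × 0.05391 = 8.334 × 10^-4 mol
n(NaHCO3) in the aliquot = 8.334 × 10^-4 mol (1:1 ratio)
[NaHCO3]_dilute = 8.334 × 10^-4 / 0.05000 = 0.01667 mol/L
Dilution factor = 250.0 / 4.913 = 50.89
[NaHCO3]_stock = 0.01667 × 50.89 = 0.8482 mol/L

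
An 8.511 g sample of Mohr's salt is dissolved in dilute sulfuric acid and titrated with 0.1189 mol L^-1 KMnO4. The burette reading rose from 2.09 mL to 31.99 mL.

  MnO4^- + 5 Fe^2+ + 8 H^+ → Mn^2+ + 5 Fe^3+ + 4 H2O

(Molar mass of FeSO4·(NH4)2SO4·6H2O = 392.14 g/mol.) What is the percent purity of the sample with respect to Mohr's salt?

81.90 %

n(KMnO4) = 0.02990 L × 0.1189 mol/L = 3.555 × 10^-3 mol
From the 5:1 ratio, n(FeSO4·(NH4)2SO4·6H2O) = 5/1 × 3.555 × 10^-3 = 0.01778 mol
mass of FeSO4·(NH4)2SO4·6H2O = 0.01778 × 392.14 g/mol = 6.971 g
% FeSO4·(NH4)2SO4·6H2O = 6.971 / 8.511 × 100 = 81.90 %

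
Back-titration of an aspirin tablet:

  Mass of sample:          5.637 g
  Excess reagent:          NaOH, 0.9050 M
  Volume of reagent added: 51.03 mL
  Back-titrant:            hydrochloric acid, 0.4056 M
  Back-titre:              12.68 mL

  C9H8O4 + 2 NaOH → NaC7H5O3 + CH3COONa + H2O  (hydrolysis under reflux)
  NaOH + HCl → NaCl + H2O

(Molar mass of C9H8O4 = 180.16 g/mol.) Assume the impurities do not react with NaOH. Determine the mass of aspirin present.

n(NaOH) added = 0.05103 × 0.9050 = 0.04618 mol
n(HCl) used in back-titration = 0.01268 × 0.4056 = 5.143 × 10^-3 mol
n(NaOH) left over = 5.143 × 10^-3 mol (1:1 ratio)
n(NaOH) consumed by analyte = 0.04618 − 5.143 × 10^-3 = 0.04104 mol
From the 1:2 ratio, n(C9H8O4) = 1/2 × 0.04104 = 0.02052 mol
mass of C9H8O4 = 0.02052 × 180.16 = 3.697 g

3.697 g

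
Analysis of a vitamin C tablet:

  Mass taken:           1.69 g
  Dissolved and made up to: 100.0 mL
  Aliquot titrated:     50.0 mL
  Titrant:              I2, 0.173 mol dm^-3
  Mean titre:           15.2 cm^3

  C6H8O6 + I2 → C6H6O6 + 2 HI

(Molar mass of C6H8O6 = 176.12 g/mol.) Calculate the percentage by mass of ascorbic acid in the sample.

n(I2) per titration = 0.0152 × 0.173 = 2.63 × 10^-3 mol
n(C6H8O6) in each aliquot = 2.63 × 10^-3 mol (1:1 ratio)
n(C6H8O6) in the whole flask = 2.63 × 10^-3 × 100.0/50.0 = 5.26 × 10^-3 mol
mass of C6H8O6 = 5.26 × 10^-3 × 176.12 = 0.926 g
% C6H8O6 = 0.926 / 1.69 × 100 = 54.8 %

54.8 %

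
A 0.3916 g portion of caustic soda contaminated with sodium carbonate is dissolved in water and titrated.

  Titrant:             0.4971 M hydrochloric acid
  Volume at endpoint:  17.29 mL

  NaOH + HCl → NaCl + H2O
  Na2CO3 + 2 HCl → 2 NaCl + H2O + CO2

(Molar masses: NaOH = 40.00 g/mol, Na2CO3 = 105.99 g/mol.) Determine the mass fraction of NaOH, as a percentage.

50.22 %

n(HCl) = 0.01729 × 0.4971 = 8.595 × 10^-3 mol
Let x = n(NaOH), y = n(Na2CO3).
Titrant: 1x + 2y = 8.595 × 10^-3;  mass: 40.00x + 105.99y = 0.3916
Solving, x = 4.916 × 10^-3 mol, y = 1.839 × 10^-3 mol
mass of NaOH = 4.916 × 10^-3 × 40.00 = 0.1966 g
% NaOH = 0.1966 / 0.3916 × 100 = 50.22 %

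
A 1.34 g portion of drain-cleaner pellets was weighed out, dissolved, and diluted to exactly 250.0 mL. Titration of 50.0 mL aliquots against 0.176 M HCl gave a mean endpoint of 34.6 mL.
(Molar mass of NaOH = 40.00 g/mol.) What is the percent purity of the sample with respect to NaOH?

90.9 %

NaOH + HCl → NaCl + H2O
n(HCl) per titration = 0.0346 × 0.176 = 6.09 × 10^-3 mol
n(NaOH) in each aliquot = 6.09 × 10^-3 mol (1:1 ratio)
n(NaOH) in the whole flask = 6.09 × 10^-3 × 250.0/50.0 = 0.0304 mol
mass of NaOH = 0.0304 × 40.00 = 1.22 g
% NaOH = 1.22 / 1.34 × 100 = 90.9 %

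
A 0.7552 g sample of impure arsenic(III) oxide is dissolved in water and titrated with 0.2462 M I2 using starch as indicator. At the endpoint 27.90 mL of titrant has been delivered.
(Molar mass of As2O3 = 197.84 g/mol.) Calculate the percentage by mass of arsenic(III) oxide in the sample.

As2O3 + 2 I2 + 2 H2O → As2O5 + 4 HI
n(I2) = 0.02790 L × 0.2462 mol/L = 6.869 × 10^-3 mol
From the 1:2 ratio, n(As2O3) = 1/2 × 6.869 × 10^-3 = 3.434 × 10^-3 mol
mass of As2O3 = 3.434 × 10^-3 × 197.84 g/mol = 0.6795 g
% As2O3 = 0.6795 / 0.7552 × 100 = 89.97 %

89.97 %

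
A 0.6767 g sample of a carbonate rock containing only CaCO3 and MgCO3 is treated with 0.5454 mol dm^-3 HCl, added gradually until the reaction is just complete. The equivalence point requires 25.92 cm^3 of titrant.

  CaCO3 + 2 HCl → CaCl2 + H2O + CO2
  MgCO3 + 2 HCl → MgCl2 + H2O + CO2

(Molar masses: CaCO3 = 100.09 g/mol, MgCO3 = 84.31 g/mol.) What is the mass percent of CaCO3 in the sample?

n(HCl) = 0.02592 × 0.5454 = 0.01414 mol
Let x = n(CaCO3), y = n(MgCO3).
Titrant: 2x + 2y = 0.01414;  mass: 100.09x + 84.31y = 0.6767
Solving, x = 5.118 × 10^-3 mol, y = 1.950 × 10^-3 mol
mass of CaCO3 = 5.118 × 10^-3 × 100.09 = 0.5123 g
% CaCO3 = 0.5123 / 0.6767 × 100 = 75.70 %

75.70 %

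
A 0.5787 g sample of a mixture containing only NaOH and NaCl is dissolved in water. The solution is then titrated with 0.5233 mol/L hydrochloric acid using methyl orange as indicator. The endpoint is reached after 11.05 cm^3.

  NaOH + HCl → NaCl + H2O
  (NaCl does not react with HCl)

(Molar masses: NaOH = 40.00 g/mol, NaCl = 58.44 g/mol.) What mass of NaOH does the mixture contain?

0.2313 g

n(HCl) = 0.01105 × 0.5233 = 5.782 × 10^-3 mol
Let x = n(NaOH), y = n(NaCl).
Titrant: 1x = 5.782 × 10^-3;  mass: 40.00x + 58.44y = 0.5787
Solving, x = 5.782 × 10^-3 mol, y = 5.945 × 10^-3 mol
mass of NaOH = 5.782 × 10^-3 × 40.00 = 0.2313 g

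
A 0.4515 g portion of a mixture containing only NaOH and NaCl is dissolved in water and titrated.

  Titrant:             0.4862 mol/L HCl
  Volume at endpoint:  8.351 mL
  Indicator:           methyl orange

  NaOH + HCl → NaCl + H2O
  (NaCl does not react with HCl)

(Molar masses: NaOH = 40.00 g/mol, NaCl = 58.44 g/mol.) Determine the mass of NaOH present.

n(HCl) = 0.008351 × 0.4862 = 4.060 × 10^-3 mol
Let x = n(NaOH), y = n(NaCl).
Titrant: 1x = 4.060 × 10^-3;  mass: 40.00x + 58.44y = 0.4515
Solving, x = 4.060 × 10^-3 mol, y = 4.947 × 10^-3 mol
mass of NaOH = 4.060 × 10^-3 × 40.00 = 0.1624 g

0.1624 g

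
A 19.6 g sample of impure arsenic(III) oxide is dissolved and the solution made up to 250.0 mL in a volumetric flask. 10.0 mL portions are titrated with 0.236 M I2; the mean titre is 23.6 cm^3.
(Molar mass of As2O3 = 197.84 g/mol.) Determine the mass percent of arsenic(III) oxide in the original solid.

70.3 %

As2O3 + 2 I2 + 2 H2O → As2O5 + 4 HI
n(I2) per titration = 0.0236 × 0.236 = 5.57 × 10^-3 mol
From the 1:2 ratio, n(As2O3) in each aliquot = 1/2 × 5.57 × 10^-3 = 2.78 × 10^-3 mol
n(As2O3) in the whole flask = 2.78 × 10^-3 × 250.0/10.0 = 0.0696 mol
mass of As2O3 = 0.0696 × 197.84 = 13.8 g
% As2O3 = 13.8 / 19.6 × 100 = 70.3 %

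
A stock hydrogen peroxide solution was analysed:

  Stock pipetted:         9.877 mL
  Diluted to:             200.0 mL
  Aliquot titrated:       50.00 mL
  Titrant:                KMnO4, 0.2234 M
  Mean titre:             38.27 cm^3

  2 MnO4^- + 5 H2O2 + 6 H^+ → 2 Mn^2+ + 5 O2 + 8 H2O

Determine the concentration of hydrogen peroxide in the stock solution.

8.656 M

n(KMnO4) = 0.03827 × 0.2234 = 8.550 × 10^-3 mol
From the 5:2 ratio, n(H2O2) in the aliquot = 5/2 × 8.550 × 10^-3 = 0.02137 mol
[H2O2]_dilute = 0.02137 / 0.05000 = 0.4275 mol/L
Dilution factor = 200.0 / 9.877 = 20.25
[H2O2]_stock = 0.4275 × 20.25 = 8.656 mol/L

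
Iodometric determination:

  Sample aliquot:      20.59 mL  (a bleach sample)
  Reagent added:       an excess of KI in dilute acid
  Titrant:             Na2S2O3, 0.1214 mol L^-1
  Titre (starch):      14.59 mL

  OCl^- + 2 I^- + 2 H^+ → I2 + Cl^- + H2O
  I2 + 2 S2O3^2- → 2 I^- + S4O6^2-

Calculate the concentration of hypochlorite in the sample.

0.04301 mol/L

n(S2O3^2-) = 0.01459 × 0.1214 = 1.771 × 10^-3 mol
n(I2) = n(S2O3^2-)/2 = 8.856 × 10^-4 mol
n(OCl^-) in the aliquot = 8.856 × 10^-4 mol (1:1 ratio)
[OCl^-] = 8.856 × 10^-4 / 0.02059 = 0.04301 mol/L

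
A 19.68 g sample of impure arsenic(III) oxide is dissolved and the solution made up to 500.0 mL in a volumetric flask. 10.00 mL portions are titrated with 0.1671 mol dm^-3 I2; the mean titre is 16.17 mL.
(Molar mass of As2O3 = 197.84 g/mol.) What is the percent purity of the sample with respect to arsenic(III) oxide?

67.91 %

As2O3 + 2 I2 + 2 H2O → As2O5 + 4 HI
n(I2) per titration = 0.01617 × 0.1671 = 2.702 × 10^-3 mol
From the 1:2 ratio, n(As2O3) in each aliquot = 1/2 × 2.702 × 10^-3 = 1.351 × 10^-3 mol
n(As2O3) in the whole flask = 1.351 × 10^-3 × 500.0/10.00 = 0.06755 mol
mass of As2O3 = 0.06755 × 197.84 = 13.36 g
% As2O3 = 13.36 / 19.68 × 100 = 67.91 %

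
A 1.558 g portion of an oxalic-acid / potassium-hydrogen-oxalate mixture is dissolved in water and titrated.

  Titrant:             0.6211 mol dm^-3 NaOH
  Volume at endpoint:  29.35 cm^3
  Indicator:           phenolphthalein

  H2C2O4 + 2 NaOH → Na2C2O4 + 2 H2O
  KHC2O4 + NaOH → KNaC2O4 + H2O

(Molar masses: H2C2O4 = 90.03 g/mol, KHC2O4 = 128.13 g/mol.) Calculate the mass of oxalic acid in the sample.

0.4212 g

n(NaOH) = 0.02935 × 0.6211 = 0.01823 mol
Let x = n(H2C2O4), y = n(KHC2O4).
Titrant: 2x + 1y = 0.01823;  mass: 90.03x + 128.13y = 1.558
Solving, x = 4.679 × 10^-3 mol, y = 8.872 × 10^-3 mol
mass of H2C2O4 = 4.679 × 10^-3 × 90.03 = 0.4212 g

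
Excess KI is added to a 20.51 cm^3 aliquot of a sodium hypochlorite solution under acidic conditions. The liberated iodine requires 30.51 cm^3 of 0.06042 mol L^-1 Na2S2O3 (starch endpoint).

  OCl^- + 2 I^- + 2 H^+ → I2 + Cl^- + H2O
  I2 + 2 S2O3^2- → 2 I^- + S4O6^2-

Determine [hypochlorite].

0.04494 mol/L

n(S2O3^2-) = 0.03051 × 0.06042 = 1.843 × 10^-3 mol
n(I2) = n(S2O3^2-)/2 = 9.217 × 10^-4 mol
n(OCl^-) in the aliquot = 9.217 × 10^-4 mol (1:1 ratio)
[OCl^-] = 9.217 × 10^-4 / 0.02051 = 0.04494 mol/L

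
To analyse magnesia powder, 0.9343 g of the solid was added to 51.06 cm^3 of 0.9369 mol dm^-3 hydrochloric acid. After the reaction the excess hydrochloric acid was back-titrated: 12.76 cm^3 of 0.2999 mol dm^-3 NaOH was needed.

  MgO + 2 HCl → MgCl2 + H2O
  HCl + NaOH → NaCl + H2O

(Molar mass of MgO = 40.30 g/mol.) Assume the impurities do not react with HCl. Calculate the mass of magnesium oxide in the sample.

n(HCl) added = 0.05106 × 0.9369 = 0.04784 mol
n(NaOH) used in back-titration = 0.01276 × 0.2999 = 3.827 × 10^-3 mol
n(HCl) left over = 3.827 × 10^-3 mol (1:1 ratio)
n(HCl) consumed by analyte = 0.04784 − 3.827 × 10^-3 = 0.04401 mol
From the 1:2 ratio, n(MgO) = 1/2 × 0.04401 = 0.02201 mol
mass of MgO = 0.02201 × 40.30 = 0.8868 g

0.8868 g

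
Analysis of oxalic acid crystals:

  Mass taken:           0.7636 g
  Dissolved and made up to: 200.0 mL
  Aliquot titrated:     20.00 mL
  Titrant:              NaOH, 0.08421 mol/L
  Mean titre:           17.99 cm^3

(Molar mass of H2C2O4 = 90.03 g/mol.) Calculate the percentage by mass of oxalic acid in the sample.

H2C2O4 + 2 NaOH → Na2C2O4 + 2 H2O
n(NaOH) per titration = 0.01799 × 0.08421 = 1.515 × 10^-3 mol
From the 1:2 ratio, n(H2C2O4) in each aliquot = 1/2 × 1.515 × 10^-3 = 7.575 × 10^-4 mol
n(H2C2O4) in the whole flask = 7.575 × 10^-4 × 200.0/20.00 = 7.575 × 10^-3 mol
mass of H2C2O4 = 7.575 × 10^-3 × 90.03 = 0.6819 g
% H2C2O4 = 0.6819 / 0.7636 × 100 = 89.31 %

89.31 %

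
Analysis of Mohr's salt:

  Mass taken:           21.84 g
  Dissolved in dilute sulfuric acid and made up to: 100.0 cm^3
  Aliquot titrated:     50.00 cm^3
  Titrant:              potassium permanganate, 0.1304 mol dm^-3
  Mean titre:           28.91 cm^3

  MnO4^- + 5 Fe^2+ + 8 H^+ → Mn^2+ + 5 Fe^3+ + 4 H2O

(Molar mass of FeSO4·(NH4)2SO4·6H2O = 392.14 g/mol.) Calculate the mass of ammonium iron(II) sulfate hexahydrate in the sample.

n(KMnO4) per titration = 0.02891 × 0.1304 = 3.770 × 10^-3 mol
From the 5:1 ratio, n(FeSO4·(NH4)2SO4·6H2O) in each aliquot = 5/1 × 3.770 × 10^-3 = 0.01885 mol
n(FeSO4·(NH4)2SO4·6H2O) in the whole flask = 0.01885 × 100.0/50.00 = 0.03770 mol
mass of FeSO4·(NH4)2SO4·6H2O = 0.03770 × 392.14 = 14.78 g

14.78 g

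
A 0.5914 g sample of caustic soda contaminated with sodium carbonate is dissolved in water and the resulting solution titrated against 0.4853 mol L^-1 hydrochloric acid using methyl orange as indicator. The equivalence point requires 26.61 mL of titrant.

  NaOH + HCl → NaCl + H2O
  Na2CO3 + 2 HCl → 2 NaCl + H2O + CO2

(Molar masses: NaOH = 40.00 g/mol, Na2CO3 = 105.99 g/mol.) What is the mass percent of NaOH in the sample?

48.39 %

n(HCl) = 0.02661 × 0.4853 = 0.01291 mol
Let x = n(NaOH), y = n(Na2CO3).
Titrant: 1x + 2y = 0.01291;  mass: 40.00x + 105.99y = 0.5914
Solving, x = 7.154 × 10^-3 mol, y = 2.880 × 10^-3 mol
mass of NaOH = 7.154 × 10^-3 × 40.00 = 0.2862 g
% NaOH = 0.2862 / 0.5914 × 100 = 48.39 %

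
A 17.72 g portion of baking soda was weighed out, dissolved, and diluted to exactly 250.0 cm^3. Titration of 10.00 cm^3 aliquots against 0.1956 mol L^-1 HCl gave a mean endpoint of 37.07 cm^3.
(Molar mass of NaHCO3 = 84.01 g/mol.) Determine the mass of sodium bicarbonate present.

NaHCO3 + HCl → NaCl + H2O + CO2
n(HCl) per titration = 0.03707 × 0.1956 = 7.251 × 10^-3 mol
n(NaHCO3) in each aliquot = 7.251 × 10^-3 mol (1:1 ratio)
n(NaHCO3) in the whole flask = 7.251 × 10^-3 × 250.0/10.00 = 0.1813 mol
mass of NaHCO3 = 0.1813 × 84.01 = 15.23 g

15.23 g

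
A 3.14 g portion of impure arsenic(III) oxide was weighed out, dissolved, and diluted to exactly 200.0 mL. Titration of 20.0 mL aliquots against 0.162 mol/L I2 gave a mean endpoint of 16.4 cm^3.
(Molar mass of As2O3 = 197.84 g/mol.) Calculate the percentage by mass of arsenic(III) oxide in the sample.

As2O3 + 2 I2 + 2 H2O → As2O5 + 4 HI
n(I2) per titration = 0.0164 × 0.162 = 2.66 × 10^-3 mol
From the 1:2 ratio, n(As2O3) in each aliquot = 1/2 × 2.66 × 10^-3 = 1.33 × 10^-3 mol
n(As2O3) in the whole flask = 1.33 × 10^-3 × 200.0/20.0 = 0.0133 mol
mass of As2O3 = 0.0133 × 197.84 = 2.63 g
% As2O3 = 2.63 / 3.14 × 100 = 83.7 %

83.7 %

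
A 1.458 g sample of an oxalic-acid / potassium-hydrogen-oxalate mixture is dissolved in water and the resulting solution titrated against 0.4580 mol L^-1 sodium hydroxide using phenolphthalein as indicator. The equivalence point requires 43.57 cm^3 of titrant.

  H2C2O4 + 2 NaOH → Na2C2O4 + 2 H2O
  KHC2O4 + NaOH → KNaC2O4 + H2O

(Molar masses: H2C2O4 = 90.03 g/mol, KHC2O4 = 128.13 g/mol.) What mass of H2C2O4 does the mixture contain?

0.5951 g

n(NaOH) = 0.04357 × 0.4580 = 0.01996 mol
Let x = n(H2C2O4), y = n(KHC2O4).
Titrant: 2x + 1y = 0.01996;  mass: 90.03x + 128.13y = 1.458
Solving, x = 6.610 × 10^-3 mol, y = 6.734 × 10^-3 mol
mass of H2C2O4 = 6.610 × 10^-3 × 90.03 = 0.5951 g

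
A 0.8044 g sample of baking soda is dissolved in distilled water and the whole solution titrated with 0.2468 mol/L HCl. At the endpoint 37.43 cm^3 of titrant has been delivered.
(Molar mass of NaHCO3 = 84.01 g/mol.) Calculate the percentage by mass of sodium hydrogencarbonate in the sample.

96.48 %

NaHCO3 + HCl → NaCl + H2O + CO2
n(HCl) = 0.03743 L × 0.2468 mol/L = 9.238 × 10^-3 mol
n(NaHCO3) = 9.238 × 10^-3 mol (1:1 ratio)
mass of NaHCO3 = 9.238 × 10^-3 × 84.01 g/mol = 0.7761 g
% NaHCO3 = 0.7761 / 0.8044 × 100 = 96.48 %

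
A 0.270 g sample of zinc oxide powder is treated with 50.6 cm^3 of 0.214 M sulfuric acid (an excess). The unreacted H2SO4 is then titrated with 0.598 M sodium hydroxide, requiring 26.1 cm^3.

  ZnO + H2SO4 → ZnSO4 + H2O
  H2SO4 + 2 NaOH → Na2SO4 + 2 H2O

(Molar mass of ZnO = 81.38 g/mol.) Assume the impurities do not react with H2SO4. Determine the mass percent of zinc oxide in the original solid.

n(H2SO4) added = 0.0506 × 0.214 = 0.0108 mol
n(NaOH) used in back-titration = 0.0261 × 0.598 = 0.0156 mol
From the 1:2 ratio, n(H2SO4) left over = 1/2 × 0.0156 = 7.80 × 10^-3 mol
n(H2SO4) consumed by analyte = 0.0108 − 7.80 × 10^-3 = 3.02 × 10^-3 mol
n(ZnO) = 3.02 × 10^-3 mol (1:1 ratio)
mass of ZnO = 3.02 × 10^-3 × 81.38 = 0.246 g
% ZnO = 0.246 / 0.270 × 100 = 91.2 %

91.2 %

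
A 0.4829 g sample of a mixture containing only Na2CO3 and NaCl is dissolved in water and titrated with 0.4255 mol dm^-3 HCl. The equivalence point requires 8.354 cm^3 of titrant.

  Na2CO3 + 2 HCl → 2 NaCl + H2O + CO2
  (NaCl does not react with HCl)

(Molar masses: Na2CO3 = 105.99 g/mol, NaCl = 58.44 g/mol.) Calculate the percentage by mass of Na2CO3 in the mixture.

39.01 %

n(HCl) = 0.008354 × 0.4255 = 3.555 × 10^-3 mol
Let x = n(Na2CO3), y = n(NaCl).
Titrant: 2x = 3.555 × 10^-3;  mass: 105.99x + 58.44y = 0.4829
Solving, x = 1.777 × 10^-3 mol, y = 5.040 × 10^-3 mol
mass of Na2CO3 = 1.777 × 10^-3 × 105.99 = 0.1884 g
% Na2CO3 = 0.1884 / 0.4829 × 100 = 39.01 %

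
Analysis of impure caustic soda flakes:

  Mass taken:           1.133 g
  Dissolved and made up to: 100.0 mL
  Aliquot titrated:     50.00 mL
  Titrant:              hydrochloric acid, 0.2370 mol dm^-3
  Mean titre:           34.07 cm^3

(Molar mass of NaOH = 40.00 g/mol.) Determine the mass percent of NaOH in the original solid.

57.01 %

NaOH + HCl → NaCl + H2O
n(HCl) per titration = 0.03407 × 0.2370 = 8.075 × 10^-3 mol
n(NaOH) in each aliquot = 8.075 × 10^-3 mol (1:1 ratio)
n(NaOH) in the whole flask = 8.075 × 10^-3 × 100.0/50.00 = 0.01615 mol
mass of NaOH = 0.01615 × 40.00 = 0.6460 g
% NaOH = 0.6460 / 1.133 × 100 = 57.01 %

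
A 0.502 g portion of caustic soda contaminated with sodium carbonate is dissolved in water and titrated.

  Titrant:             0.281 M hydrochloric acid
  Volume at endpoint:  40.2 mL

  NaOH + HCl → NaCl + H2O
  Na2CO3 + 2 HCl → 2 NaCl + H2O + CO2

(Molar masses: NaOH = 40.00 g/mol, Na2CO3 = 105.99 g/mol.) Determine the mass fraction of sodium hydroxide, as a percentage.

n(HCl) = 0.0402 × 0.281 = 0.0113 mol
Let x = n(NaOH), y = n(Na2CO3).
Titrant: 1x + 2y = 0.0113;  mass: 40.00x + 105.99y = 0.502
Solving, x = 7.44 × 10^-3 mol, y = 1.93 × 10^-3 mol
mass of NaOH = 7.44 × 10^-3 × 40.00 = 0.297 g
% NaOH = 0.297 / 0.502 × 100 = 59.3 %

59.3 %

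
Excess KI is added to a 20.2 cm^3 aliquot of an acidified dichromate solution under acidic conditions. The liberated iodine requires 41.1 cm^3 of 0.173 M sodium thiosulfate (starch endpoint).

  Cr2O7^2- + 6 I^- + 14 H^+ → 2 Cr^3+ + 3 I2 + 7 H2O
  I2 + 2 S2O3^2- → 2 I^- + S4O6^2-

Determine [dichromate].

n(S2O3^2-) = 0.0411 × 0.173 = 7.11 × 10^-3 mol
n(I2) = n(S2O3^2-)/2 = 3.56 × 10^-3 mol
From the 1:3 ratio, n(Cr2O7^2-) in the aliquot = 1/3 × 3.56 × 10^-3 = 1.19 × 10^-3 mol
[Cr2O7^2-] = 1.19 × 10^-3 / 0.0202 = 0.0587 mol/L

0.0587 M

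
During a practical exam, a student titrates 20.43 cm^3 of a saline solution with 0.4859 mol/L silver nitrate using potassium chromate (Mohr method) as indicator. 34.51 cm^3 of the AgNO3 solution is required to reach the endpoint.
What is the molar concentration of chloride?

0.8208 mol/L

Ag^+ + Cl^- → AgCl(s)
n(AgNO3) = 0.03451 L × 0.4859 mol/L = 0.01677 mol
n(Cl-) = 0.01677 mol (1:1 mole ratio)
[Cl-] = 0.01677 mol / 0.02043 L = 0.8208 mol/L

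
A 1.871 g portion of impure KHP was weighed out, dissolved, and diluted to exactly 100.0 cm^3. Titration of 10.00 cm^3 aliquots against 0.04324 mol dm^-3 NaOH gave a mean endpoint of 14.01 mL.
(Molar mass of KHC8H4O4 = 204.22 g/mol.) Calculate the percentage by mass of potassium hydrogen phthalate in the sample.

66.12 %

KHC8H4O4 + NaOH → KNaC8H4O4 + H2O
n(NaOH) per titration = 0.01401 × 0.04324 = 6.058 × 10^-4 mol
n(KHC8H4O4) in each aliquot = 6.058 × 10^-4 mol (1:1 ratio)
n(KHC8H4O4) in the whole flask = 6.058 × 10^-4 × 100.0/10.00 = 6.058 × 10^-3 mol
mass of KHC8H4O4 = 6.058 × 10^-3 × 204.22 = 1.237 g
% KHC8H4O4 = 1.237 / 1.871 × 100 = 66.12 %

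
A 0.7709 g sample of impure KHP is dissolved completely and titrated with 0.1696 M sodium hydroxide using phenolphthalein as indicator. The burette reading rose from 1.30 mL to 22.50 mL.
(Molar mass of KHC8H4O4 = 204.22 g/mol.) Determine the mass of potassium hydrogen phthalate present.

0.7343 g

KHC8H4O4 + NaOH → KNaC8H4O4 + H2O
n(NaOH) = 0.02120 L × 0.1696 mol/L = 3.596 × 10^-3 mol
n(KHC8H4O4) = 3.596 × 10^-3 mol (1:1 ratio)
mass of KHC8H4O4 = 3.596 × 10^-3 × 204.22 g/mol = 0.7343 g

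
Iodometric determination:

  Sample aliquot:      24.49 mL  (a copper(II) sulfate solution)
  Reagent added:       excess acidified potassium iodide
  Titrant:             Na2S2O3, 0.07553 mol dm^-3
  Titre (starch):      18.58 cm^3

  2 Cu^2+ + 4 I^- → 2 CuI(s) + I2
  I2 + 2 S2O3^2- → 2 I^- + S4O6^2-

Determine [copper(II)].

n(S2O3^2-) = 0.01858 × 0.07553 = 1.403 × 10^-3 mol
n(I2) = n(S2O3^2-)/2 = 7.017 × 10^-4 mol
From the 2:1 ratio, n(Cu2+) in the aliquot = 2/1 × 7.017 × 10^-4 = 1.403 × 10^-3 mol
[Cu2+] = 1.403 × 10^-3 / 0.02449 = 0.05730 mol/L

0.05730 mol/L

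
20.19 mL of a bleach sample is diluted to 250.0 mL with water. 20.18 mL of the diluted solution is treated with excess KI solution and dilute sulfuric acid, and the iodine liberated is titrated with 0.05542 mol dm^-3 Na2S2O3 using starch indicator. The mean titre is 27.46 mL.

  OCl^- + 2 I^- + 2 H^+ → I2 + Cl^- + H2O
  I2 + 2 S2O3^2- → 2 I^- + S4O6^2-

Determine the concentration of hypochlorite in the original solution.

0.4669 mol/L

n(S2O3^2-) = 0.02746 × 0.05542 = 1.522 × 10^-3 mol
n(I2) = n(S2O3^2-)/2 = 7.609 × 10^-4 mol
n(OCl^-) in the aliquot = 7.609 × 10^-4 mol (1:1 ratio)
[OCl^-]_dilute = 7.609 × 10^-4 / 0.02018 = 0.03771 mol/L
[OCl^-]_original = 0.03771 × 250.0/20.19 = 0.4669 mol/L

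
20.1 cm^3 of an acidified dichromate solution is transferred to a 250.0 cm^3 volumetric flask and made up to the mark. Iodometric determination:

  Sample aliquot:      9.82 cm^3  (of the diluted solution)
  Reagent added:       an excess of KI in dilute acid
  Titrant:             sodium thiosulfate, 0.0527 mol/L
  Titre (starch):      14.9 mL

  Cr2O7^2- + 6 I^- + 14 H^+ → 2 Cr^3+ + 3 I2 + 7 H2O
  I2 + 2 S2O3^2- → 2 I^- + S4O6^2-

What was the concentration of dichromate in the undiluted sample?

n(S2O3^2-) = 0.0149 × 0.0527 = 7.85 × 10^-4 mol
n(I2) = n(S2O3^2-)/2 = 3.93 × 10^-4 mol
From the 1:3 ratio, n(Cr2O7^2-) in the aliquot = 1/3 × 3.93 × 10^-4 = 1.31 × 10^-4 mol
[Cr2O7^2-]_dilute = 1.31 × 10^-4 / 0.00982 = 0.0133 mol/L
[Cr2O7^2-]_original = 0.0133 × 250.0/20.1 = 0.166 mol/L

0.166 mol/L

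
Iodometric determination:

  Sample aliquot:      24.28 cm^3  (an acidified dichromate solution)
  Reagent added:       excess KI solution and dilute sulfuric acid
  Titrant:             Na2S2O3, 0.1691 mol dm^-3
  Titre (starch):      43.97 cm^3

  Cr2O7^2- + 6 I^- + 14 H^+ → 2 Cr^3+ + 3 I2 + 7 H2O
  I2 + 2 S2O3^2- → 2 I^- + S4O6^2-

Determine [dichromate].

n(S2O3^2-) = 0.04397 × 0.1691 = 7.435 × 10^-3 mol
n(I2) = n(S2O3^2-)/2 = 3.718 × 10^-3 mol
From the 1:3 ratio, n(Cr2O7^2-) in the aliquot = 1/3 × 3.718 × 10^-3 = 1.239 × 10^-3 mol
[Cr2O7^2-] = 1.239 × 10^-3 / 0.02428 = 0.05104 mol/L

0.05104 mol/L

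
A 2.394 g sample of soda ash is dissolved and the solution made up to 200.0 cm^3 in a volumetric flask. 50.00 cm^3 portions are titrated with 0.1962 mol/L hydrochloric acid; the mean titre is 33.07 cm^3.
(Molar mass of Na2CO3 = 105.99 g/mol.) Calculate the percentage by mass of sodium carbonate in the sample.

57.45 %

Na2CO3 + 2 HCl → 2 NaCl + H2O + CO2
n(HCl) per titration = 0.03307 × 0.1962 = 6.488 × 10^-3 mol
From the 1:2 ratio, n(Na2CO3) in each aliquot = 1/2 × 6.488 × 10^-3 = 3.244 × 10^-3 mol
n(Na2CO3) in the whole flask = 3.244 × 10^-3 × 200.0/50.00 = 0.01298 mol
mass of Na2CO3 = 0.01298 × 105.99 = 1.375 g
% Na2CO3 = 1.375 / 2.394 × 100 = 57.45 %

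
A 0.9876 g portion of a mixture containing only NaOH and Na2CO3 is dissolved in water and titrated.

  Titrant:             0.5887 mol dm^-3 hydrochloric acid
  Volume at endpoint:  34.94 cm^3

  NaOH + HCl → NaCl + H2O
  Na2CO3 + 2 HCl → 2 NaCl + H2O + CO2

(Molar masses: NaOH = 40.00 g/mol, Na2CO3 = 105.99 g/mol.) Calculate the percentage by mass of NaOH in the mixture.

n(HCl) = 0.03494 × 0.5887 = 0.02057 mol
Let x = n(NaOH), y = n(Na2CO3).
Titrant: 1x + 2y = 0.02057;  mass: 40.00x + 105.99y = 0.9876
Solving, x = 7.885 × 10^-3 mol, y = 6.342 × 10^-3 mol
mass of NaOH = 7.885 × 10^-3 × 40.00 = 0.3154 g
% NaOH = 0.3154 / 0.9876 × 100 = 31.94 %

31.94 %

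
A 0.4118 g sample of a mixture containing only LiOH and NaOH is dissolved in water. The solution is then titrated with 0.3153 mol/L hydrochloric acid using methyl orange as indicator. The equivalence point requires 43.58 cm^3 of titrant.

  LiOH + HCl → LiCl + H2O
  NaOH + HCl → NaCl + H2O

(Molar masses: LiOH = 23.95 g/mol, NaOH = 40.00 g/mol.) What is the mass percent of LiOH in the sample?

49.94 %

n(HCl) = 0.04358 × 0.3153 = 0.01374 mol
Let x = n(LiOH), y = n(NaOH).
Titrant: 1x + 1y = 0.01374;  mass: 23.95x + 40.00y = 0.4118
Solving, x = 8.588 × 10^-3 mol, y = 5.153 × 10^-3 mol
mass of LiOH = 8.588 × 10^-3 × 23.95 = 0.2057 g
% LiOH = 0.2057 / 0.4118 × 100 = 49.94 %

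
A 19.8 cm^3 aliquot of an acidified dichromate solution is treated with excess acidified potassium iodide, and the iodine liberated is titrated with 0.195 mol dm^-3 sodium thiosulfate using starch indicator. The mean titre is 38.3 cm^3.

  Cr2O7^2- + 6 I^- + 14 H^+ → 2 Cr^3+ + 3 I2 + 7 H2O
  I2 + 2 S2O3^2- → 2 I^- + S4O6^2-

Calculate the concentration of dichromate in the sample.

0.0629 mol/L

n(S2O3^2-) = 0.0383 × 0.195 = 7.47 × 10^-3 mol
n(I2) = n(S2O3^2-)/2 = 3.73 × 10^-3 mol
From the 1:3 ratio, n(Cr2O7^2-) in the aliquot = 1/3 × 3.73 × 10^-3 = 1.24 × 10^-3 mol
[Cr2O7^2-] = 1.24 × 10^-3 / 0.0198 = 0.0629 mol/L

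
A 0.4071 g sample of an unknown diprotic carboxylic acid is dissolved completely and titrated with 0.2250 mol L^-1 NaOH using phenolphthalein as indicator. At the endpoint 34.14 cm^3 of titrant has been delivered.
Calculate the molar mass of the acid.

106.0 g/mol

n(NaOH) = 0.03414 L × 0.2250 mol/L = 7.682 × 10^-3 mol
From the 1:2 ratio, n(H2A) = 1/2 × 7.682 × 10^-3 = 3.841 × 10^-3 mol
M = m / n = 0.4071 g / 3.841 × 10^-3 mol = 106.0 g/mol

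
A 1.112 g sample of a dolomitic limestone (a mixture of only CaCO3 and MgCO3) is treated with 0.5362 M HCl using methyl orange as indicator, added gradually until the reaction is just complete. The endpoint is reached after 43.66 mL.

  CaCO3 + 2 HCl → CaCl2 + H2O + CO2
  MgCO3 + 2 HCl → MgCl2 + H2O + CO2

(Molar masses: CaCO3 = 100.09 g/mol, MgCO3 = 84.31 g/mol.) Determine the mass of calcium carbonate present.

n(HCl) = 0.04366 × 0.5362 = 0.02341 mol
Let x = n(CaCO3), y = n(MgCO3).
Titrant: 2x + 2y = 0.02341;  mass: 100.09x + 84.31y = 1.112
Solving, x = 7.930 × 10^-3 mol, y = 3.776 × 10^-3 mol
mass of CaCO3 = 7.930 × 10^-3 × 100.09 = 0.7937 g

0.7937 g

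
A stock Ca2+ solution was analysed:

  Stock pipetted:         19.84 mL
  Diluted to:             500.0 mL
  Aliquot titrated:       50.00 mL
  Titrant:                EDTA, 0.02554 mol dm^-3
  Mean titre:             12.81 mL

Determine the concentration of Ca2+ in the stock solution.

0.1649 mol/L

Ca^2+ + EDTA^4- → [Ca(EDTA)]^2-
n(EDTA) = 0.01281 × 0.02554 = 3.272 × 10^-4 mol
n(Ca2+) in the aliquot = 3.272 × 10^-4 mol (1:1 ratio)
[Ca2+]_dilute = 3.272 × 10^-4 / 0.05000 = 0.006543 mol/L
Dilution factor = 500.0 / 19.84 = 25.20
[Ca2+]_stock = 0.006543 × 25.20 = 0.1649 mol/L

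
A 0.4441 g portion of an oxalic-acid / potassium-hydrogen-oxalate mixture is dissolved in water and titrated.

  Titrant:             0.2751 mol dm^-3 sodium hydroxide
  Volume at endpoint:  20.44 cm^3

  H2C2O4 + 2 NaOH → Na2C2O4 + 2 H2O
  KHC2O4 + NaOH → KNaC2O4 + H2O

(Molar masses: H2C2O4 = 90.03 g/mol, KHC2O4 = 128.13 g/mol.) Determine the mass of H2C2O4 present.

n(NaOH) = 0.02044 × 0.2751 = 5.623 × 10^-3 mol
Let x = n(H2C2O4), y = n(KHC2O4).
Titrant: 2x + 1y = 5.623 × 10^-3;  mass: 90.03x + 128.13y = 0.4441
Solving, x = 1.663 × 10^-3 mol, y = 2.298 × 10^-3 mol
mass of H2C2O4 = 1.663 × 10^-3 × 90.03 = 0.1497 g

0.1497 g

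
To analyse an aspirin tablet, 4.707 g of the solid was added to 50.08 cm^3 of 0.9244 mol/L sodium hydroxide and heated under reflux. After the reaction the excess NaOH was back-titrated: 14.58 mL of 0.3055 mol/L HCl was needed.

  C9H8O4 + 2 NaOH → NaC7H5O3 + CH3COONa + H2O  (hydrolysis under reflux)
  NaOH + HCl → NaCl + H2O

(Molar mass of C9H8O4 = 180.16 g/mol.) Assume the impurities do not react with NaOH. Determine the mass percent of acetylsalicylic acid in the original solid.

80.07 %

n(NaOH) added = 0.05008 × 0.9244 = 0.04629 mol
n(HCl) used in back-titration = 0.01458 × 0.3055 = 4.454 × 10^-3 mol
n(NaOH) left over = 4.454 × 10^-3 mol (1:1 ratio)
n(NaOH) consumed by analyte = 0.04629 − 4.454 × 10^-3 = 0.04184 mol
From the 1:2 ratio, n(C9H8O4) = 1/2 × 0.04184 = 0.02092 mol
mass of C9H8O4 = 0.02092 × 180.16 = 3.769 g
% C9H8O4 = 3.769 / 4.707 × 100 = 80.07 %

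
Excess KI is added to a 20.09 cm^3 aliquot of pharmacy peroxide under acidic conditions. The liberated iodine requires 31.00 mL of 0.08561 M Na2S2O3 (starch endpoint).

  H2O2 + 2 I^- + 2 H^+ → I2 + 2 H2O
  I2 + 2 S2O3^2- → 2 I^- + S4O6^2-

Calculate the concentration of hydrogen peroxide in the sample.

0.06605 M

n(S2O3^2-) = 0.03100 × 0.08561 = 2.654 × 10^-3 mol
n(I2) = n(S2O3^2-)/2 = 1.327 × 10^-3 mol
n(H2O2) in the aliquot = 1.327 × 10^-3 mol (1:1 ratio)
[H2O2] = 1.327 × 10^-3 / 0.02009 = 0.06605 mol/L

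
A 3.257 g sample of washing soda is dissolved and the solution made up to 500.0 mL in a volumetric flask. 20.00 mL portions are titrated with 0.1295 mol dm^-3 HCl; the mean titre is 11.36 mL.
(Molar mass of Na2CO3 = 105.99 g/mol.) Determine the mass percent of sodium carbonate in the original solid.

Na2CO3 + 2 HCl → 2 NaCl + H2O + CO2
n(HCl) per titration = 0.01136 × 0.1295 = 1.471 × 10^-3 mol
From the 1:2 ratio, n(Na2CO3) in each aliquot = 1/2 × 1.471 × 10^-3 = 7.356 × 10^-4 mol
n(Na2CO3) in the whole flask = 7.356 × 10^-4 × 500.0/20.00 = 0.01839 mol
mass of Na2CO3 = 0.01839 × 105.99 = 1.949 g
% Na2CO3 = 1.949 / 3.257 × 100 = 59.84 %

59.84 %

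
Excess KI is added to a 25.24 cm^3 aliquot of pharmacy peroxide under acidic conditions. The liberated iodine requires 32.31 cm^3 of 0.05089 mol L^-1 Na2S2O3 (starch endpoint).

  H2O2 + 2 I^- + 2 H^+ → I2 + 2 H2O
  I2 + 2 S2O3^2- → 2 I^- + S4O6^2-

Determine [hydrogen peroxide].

n(S2O3^2-) = 0.03231 × 0.05089 = 1.644 × 10^-3 mol
n(I2) = n(S2O3^2-)/2 = 8.221 × 10^-4 mol
n(H2O2) in the aliquot = 8.221 × 10^-4 mol (1:1 ratio)
[H2O2] = 8.221 × 10^-4 / 0.02524 = 0.03257 mol/L

0.03257 mol/L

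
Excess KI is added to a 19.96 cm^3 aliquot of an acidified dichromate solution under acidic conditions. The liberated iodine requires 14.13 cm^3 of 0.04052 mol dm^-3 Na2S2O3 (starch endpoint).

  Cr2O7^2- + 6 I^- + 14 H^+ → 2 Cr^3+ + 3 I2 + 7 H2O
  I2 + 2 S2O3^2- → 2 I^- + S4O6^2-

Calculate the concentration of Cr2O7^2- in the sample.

n(S2O3^2-) = 0.01413 × 0.04052 = 5.725 × 10^-4 mol
n(I2) = n(S2O3^2-)/2 = 2.863 × 10^-4 mol
From the 1:3 ratio, n(Cr2O7^2-) in the aliquot = 1/3 × 2.863 × 10^-4 = 9.542 × 10^-5 mol
[Cr2O7^2-] = 9.542 × 10^-5 / 0.01996 = 0.004781 mol/L

0.004781 mol/L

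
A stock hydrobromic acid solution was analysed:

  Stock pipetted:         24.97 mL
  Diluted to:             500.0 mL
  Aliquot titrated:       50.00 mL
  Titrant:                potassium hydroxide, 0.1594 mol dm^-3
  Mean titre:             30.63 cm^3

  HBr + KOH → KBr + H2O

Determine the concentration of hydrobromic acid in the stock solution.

n(KOH) = 0.03063 × 0.1594 = 4.882 × 10^-3 mol
n(HBr) in the aliquot = 4.882 × 10^-3 mol (1:1 ratio)
[HBr]_dilute = 4.882 × 10^-3 / 0.05000 = 0.09765 mol/L
Dilution factor = 500.0 / 24.97 = 20.02
[HBr]_stock = 0.09765 × 20.02 = 1.955 mol/L

1.955 mol/L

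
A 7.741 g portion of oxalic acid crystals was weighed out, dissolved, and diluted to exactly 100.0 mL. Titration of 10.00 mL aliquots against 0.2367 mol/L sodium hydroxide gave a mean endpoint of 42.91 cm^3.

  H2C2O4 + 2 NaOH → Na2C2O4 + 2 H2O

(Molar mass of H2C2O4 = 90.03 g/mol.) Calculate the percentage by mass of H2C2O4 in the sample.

59.06 %

n(NaOH) per titration = 0.04291 × 0.2367 = 0.01016 mol
From the 1:2 ratio, n(H2C2O4) in each aliquot = 1/2 × 0.01016 = 5.078 × 10^-3 mol
n(H2C2O4) in the whole flask = 5.078 × 10^-3 × 100.0/10.00 = 0.05078 mol
mass of H2C2O4 = 0.05078 × 90.03 = 4.572 g
% H2C2O4 = 4.572 / 7.741 × 100 = 59.06 %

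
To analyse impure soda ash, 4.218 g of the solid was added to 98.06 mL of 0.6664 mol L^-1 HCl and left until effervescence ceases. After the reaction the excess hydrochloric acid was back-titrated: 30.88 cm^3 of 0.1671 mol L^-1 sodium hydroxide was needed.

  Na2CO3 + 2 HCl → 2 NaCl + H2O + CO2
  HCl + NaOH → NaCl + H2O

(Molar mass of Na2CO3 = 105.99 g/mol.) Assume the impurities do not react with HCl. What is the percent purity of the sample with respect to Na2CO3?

n(HCl) added = 0.09806 × 0.6664 = 0.06535 mol
n(NaOH) used in back-titration = 0.03088 × 0.1671 = 5.160 × 10^-3 mol
n(HCl) left over = 5.160 × 10^-3 mol (1:1 ratio)
n(HCl) consumed by analyte = 0.06535 − 5.160 × 10^-3 = 0.06019 mol
From the 1:2 ratio, n(Na2CO3) = 1/2 × 0.06019 = 0.03009 mol
mass of Na2CO3 = 0.03009 × 105.99 = 3.190 g
% Na2CO3 = 3.190 / 4.218 × 100 = 75.62 %

75.62 %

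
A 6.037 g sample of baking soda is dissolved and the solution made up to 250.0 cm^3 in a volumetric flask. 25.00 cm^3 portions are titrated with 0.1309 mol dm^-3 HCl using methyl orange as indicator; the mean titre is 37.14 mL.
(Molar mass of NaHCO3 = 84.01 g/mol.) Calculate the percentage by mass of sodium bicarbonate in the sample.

67.65 %

NaHCO3 + HCl → NaCl + H2O + CO2
n(HCl) per titration = 0.03714 × 0.1309 = 4.862 × 10^-3 mol
n(NaHCO3) in each aliquot = 4.862 × 10^-3 mol (1:1 ratio)
n(NaHCO3) in the whole flask = 4.862 × 10^-3 × 250.0/25.00 = 0.04862 mol
mass of NaHCO3 = 0.04862 × 84.01 = 4.084 g
% NaHCO3 = 4.084 / 6.037 × 100 = 67.65 %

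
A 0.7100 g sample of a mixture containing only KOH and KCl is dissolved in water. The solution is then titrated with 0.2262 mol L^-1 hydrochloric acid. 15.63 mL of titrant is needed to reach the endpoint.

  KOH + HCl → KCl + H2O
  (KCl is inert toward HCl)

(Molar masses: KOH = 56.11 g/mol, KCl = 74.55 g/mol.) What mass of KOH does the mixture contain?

0.1984 g

n(HCl) = 0.01563 × 0.2262 = 3.536 × 10^-3 mol
Let x = n(KOH), y = n(KCl).
Titrant: 1x = 3.536 × 10^-3;  mass: 56.11x + 74.55y = 0.7100
Solving, x = 3.536 × 10^-3 mol, y = 6.863 × 10^-3 mol
mass of KOH = 3.536 × 10^-3 × 56.11 = 0.1984 g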